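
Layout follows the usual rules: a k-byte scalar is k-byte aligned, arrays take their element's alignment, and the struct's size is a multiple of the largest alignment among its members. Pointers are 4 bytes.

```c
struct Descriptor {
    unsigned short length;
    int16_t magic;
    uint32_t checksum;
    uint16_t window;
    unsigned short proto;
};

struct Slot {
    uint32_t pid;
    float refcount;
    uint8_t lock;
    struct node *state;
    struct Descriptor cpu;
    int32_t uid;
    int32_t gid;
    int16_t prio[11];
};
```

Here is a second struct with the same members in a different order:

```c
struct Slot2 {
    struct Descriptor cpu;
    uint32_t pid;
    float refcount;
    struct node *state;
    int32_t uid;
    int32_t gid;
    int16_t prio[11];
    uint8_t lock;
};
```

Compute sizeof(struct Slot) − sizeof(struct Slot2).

Descriptor: 0..2  length  (2B, 2-aligned); 2..4  magic  (2B, 2-aligned); 4..8  checksum  (4B, 4-aligned); 8..10  window  (2B, 2-aligned); 10..12  proto  (2B, 2-aligned); sizeof = 12, alignof = 4
0..4  pid  (4B, 4-aligned)
4..8  refcount  (4B, 4-aligned)
8..9  lock  (1B, 1-aligned)
9..12  -- padding (3B)
12..16  state  (4B, 4-aligned)
16..28  cpu  (12B, 4-aligned)
28..32  uid  (4B, 4-aligned)
32..36  gid  (4B, 4-aligned)
36..58  prio  (22B, 2-aligned)
58..60  -- tail padding (2B)
sizeof = 60, alignof = 4
— Slot2 —
0..12  cpu  (12B, 4-aligned)
12..16  pid  (4B, 4-aligned)
16..20  refcount  (4B, 4-aligned)
20..24  state  (4B, 4-aligned)
24..28  uid  (4B, 4-aligned)
28..32  gid  (4B, 4-aligned)
32..54  prio  (22B, 2-aligned)
54..55  lock  (1B, 1-aligned)
55..56  -- tail padding (1B)
sizeof = 56, alignof = 4
60 − 56 = 4

4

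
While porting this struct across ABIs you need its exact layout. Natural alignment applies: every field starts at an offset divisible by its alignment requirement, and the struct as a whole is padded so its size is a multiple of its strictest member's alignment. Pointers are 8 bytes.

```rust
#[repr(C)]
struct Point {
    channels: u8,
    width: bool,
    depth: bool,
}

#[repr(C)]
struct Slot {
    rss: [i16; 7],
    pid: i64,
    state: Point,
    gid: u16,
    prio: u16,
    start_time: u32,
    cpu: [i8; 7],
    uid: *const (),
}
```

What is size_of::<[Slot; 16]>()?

Point: @0: channels [1B, align 1] → 1; @1: width [1B, align 1] → 2; @2: depth [1B, align 1] → 3; size 3, align 1
@0: rss [14B, align 2] → 14
+2 pad (align 8)
@16: pid [8B, align 8] → 24
@24: state [3B, align 1] → 27
+1 pad (align 2)
@28: gid [2B, align 2] → 30
@30: prio [2B, align 2] → 32
@32: start_time [4B, align 4] → 36
@36: cpu [7B, align 1] → 43
+5 pad (align 8)
@48: uid [8B, align 8] → 56
size 56, align 8
array of 16: 16 × 56 = 896

896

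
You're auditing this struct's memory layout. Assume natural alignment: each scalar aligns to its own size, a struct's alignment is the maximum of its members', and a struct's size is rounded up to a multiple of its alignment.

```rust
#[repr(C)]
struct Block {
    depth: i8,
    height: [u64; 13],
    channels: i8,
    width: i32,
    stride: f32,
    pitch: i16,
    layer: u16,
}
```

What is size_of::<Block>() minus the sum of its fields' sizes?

10

@0: depth [1B, align 1] → 1
+7 pad (align 8)
@8: height [104B, align 8] → 112
@112: channels [1B, align 1] → 113
+3 pad (align 4)
@116: width [4B, align 4] → 120
@120: stride [4B, align 4] → 124
@124: pitch [2B, align 2] → 126
@126: layer [2B, align 2] → 128
size 128, align 8
data bytes 118, size 128 → padding 10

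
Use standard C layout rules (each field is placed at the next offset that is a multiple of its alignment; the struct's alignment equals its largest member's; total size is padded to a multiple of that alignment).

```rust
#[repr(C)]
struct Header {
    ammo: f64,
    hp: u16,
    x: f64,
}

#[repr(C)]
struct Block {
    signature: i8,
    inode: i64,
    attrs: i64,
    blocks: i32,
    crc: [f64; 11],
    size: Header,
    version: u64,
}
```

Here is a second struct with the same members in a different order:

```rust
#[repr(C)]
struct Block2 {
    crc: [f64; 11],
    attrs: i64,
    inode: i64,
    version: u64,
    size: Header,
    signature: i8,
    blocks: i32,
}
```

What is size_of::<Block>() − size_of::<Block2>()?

8

Header: ammo at 0 (size 8, align 8) → ends 8; hp at 8 (size 2, align 2) → ends 10; pad 6 to align 8 for x; x at 16 (size 8, align 8) → ends 24; total 24 bytes, alignment 8
signature at 0 (size 1, align 1) → ends 1
pad 7 to align 8 for inode
inode at 8 (size 8, align 8) → ends 16
attrs at 16 (size 8, align 8) → ends 24
blocks at 24 (size 4, align 4) → ends 28
pad 4 to align 8 for crc
crc at 32 (size 88, align 8) → ends 120
size at 120 (size 24, align 8) → ends 144
version at 144 (size 8, align 8) → ends 152
total 152 bytes, alignment 8
— Block2 —
crc at 0 (size 88, align 8) → ends 88
attrs at 88 (size 8, align 8) → ends 96
inode at 96 (size 8, align 8) → ends 104
version at 104 (size 8, align 8) → ends 112
size at 112 (size 24, align 8) → ends 136
signature at 136 (size 1, align 1) → ends 137
pad 3 to align 4 for blocks
blocks at 140 (size 4, align 4) → ends 144
total 144 bytes, alignment 8
152 − 144 = 8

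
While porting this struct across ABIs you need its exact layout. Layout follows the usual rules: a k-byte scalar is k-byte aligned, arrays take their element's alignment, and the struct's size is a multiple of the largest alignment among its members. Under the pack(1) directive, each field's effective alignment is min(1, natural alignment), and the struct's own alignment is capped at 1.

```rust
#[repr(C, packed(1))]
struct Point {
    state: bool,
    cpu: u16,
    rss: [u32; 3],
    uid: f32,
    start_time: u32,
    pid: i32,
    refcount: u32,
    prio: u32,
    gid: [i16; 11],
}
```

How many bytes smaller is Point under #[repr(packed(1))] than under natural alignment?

3

natural layout:
  state at 0 (size 1, align 1) → ends 1
  pad 1 to align 2 for cpu
  cpu at 2 (size 2, align 2) → ends 4
  rss at 4 (size 12, align 4) → ends 16
  uid at 16 (size 4, align 4) → ends 20
  start_time at 20 (size 4, align 4) → ends 24
  pid at 24 (size 4, align 4) → ends 28
  refcount at 28 (size 4, align 4) → ends 32
  prio at 32 (size 4, align 4) → ends 36
  gid at 36 (size 22, align 2) → ends 58
  tail pad 2 to reach multiple of 4
  total 60 bytes, alignment 4
packed(1) layout:
  state at 0 (size 1, align 1) → ends 1
  cpu at 1 (size 2, align 1) → ends 3
  rss at 3 (size 12, align 1) → ends 15
  uid at 15 (size 4, align 1) → ends 19
  start_time at 19 (size 4, align 1) → ends 23
  pid at 23 (size 4, align 1) → ends 27
  refcount at 27 (size 4, align 1) → ends 31
  prio at 31 (size 4, align 1) → ends 35
  gid at 35 (size 22, align 1) → ends 57
  total 57 bytes, alignment 1
60 − 57 = 3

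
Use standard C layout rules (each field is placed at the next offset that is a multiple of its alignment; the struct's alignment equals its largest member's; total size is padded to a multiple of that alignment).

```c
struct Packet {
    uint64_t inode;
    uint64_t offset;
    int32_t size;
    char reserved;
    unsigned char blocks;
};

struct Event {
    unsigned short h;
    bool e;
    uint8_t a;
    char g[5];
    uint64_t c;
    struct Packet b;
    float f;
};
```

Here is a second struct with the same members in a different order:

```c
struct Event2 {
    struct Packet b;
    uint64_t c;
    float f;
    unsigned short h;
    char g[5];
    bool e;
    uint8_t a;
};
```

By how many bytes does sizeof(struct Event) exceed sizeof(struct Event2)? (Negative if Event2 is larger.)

Packet: @0: inode [8B, align 8] → 8; @8: offset [8B, align 8] → 16; @16: size [4B, align 4] → 20; @20: reserved [1B, align 1] → 21; @21: blocks [1B, align 1] → 22; +2 tail pad (align 8); size 24, align 8
@0: h [2B, align 2] → 2
@2: e [1B, align 1] → 3
@3: a [1B, align 1] → 4
@4: g [5B, align 1] → 9
+7 pad (align 8)
@16: c [8B, align 8] → 24
@24: b [24B, align 8] → 48
@48: f [4B, align 4] → 52
+4 tail pad (align 8)
size 56, align 8
— Event2 —
@0: b [24B, align 8] → 24
@24: c [8B, align 8] → 32
@32: f [4B, align 4] → 36
@36: h [2B, align 2] → 38
@38: g [5B, align 1] → 43
@43: e [1B, align 1] → 44
@44: a [1B, align 1] → 45
+3 tail pad (align 8)
size 48, align 8
56 − 48 = 8

8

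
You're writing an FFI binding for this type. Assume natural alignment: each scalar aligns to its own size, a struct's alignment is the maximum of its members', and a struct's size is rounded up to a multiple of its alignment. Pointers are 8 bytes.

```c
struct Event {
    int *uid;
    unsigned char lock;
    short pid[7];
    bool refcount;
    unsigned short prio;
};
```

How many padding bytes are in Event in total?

6

@0: uid [8B, align 8] → 8
@8: lock [1B, align 1] → 9
+1 pad (align 2)
@10: pid [14B, align 2] → 24
@24: refcount [1B, align 1] → 25
+1 pad (align 2)
@26: prio [2B, align 2] → 28
+4 tail pad (align 8)
size 32, align 8
data bytes 26, size 32 → padding 6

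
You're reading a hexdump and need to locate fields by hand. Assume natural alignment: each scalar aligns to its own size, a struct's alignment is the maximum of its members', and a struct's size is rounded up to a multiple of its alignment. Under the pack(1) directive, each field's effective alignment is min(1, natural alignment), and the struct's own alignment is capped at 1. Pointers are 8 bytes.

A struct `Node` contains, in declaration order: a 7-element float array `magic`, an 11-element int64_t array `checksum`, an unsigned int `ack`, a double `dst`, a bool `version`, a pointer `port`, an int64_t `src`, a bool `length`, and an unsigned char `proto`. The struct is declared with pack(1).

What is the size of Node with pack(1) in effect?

147

0..28  magic  (28B, 1-aligned)
28..116  checksum  (88B, 1-aligned)
116..120  ack  (4B, 1-aligned)
120..128  dst  (8B, 1-aligned)
128..129  version  (1B, 1-aligned)
129..137  port  (8B, 1-aligned)
137..145  src  (8B, 1-aligned)
145..146  length  (1B, 1-aligned)
146..147  proto  (1B, 1-aligned)
sizeof = 147, alignof = 1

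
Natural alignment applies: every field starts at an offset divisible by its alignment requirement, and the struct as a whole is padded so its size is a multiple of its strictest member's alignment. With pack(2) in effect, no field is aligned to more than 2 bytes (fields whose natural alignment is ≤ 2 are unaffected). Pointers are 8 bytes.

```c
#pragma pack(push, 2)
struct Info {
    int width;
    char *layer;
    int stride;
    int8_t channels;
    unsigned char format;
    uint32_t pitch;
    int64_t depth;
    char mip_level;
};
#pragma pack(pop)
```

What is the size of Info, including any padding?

0..4  width  (4B, 2-aligned)
4..12  layer  (8B, 2-aligned)
12..16  stride  (4B, 2-aligned)
16..17  channels  (1B, 1-aligned)
17..18  format  (1B, 1-aligned)
18..22  pitch  (4B, 2-aligned)
22..30  depth  (8B, 2-aligned)
30..31  mip_level  (1B, 1-aligned)
31..32  -- tail padding (1B)
sizeof = 32, alignof = 2

32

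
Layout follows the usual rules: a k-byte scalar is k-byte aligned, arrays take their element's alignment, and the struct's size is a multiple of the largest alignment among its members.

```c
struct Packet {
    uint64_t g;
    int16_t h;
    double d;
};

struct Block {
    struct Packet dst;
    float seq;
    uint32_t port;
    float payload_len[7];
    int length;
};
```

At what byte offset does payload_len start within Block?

Packet: g at 0 (size 8, align 8) → ends 8; h at 8 (size 2, align 2) → ends 10; pad 6 to align 8 for d; d at 16 (size 8, align 8) → ends 24; total 24 bytes, alignment 8
dst at 0 (size 24, align 8) → ends 24
seq at 24 (size 4, align 4) → ends 28
port at 28 (size 4, align 4) → ends 32
payload_len at 32 (size 28, align 4) → ends 60

32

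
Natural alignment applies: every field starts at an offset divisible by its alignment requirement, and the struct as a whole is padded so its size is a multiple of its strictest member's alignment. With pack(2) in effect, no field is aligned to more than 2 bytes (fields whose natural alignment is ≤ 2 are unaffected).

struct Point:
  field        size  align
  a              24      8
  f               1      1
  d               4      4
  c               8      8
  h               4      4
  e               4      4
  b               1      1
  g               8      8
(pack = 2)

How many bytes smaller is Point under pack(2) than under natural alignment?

8

natural layout:
  @0: a [24B, align 8] → 24
  @24: f [1B, align 1] → 25
  +3 pad (align 4)
  @28: d [4B, align 4] → 32
  @32: c [8B, align 8] → 40
  @40: h [4B, align 4] → 44
  @44: e [4B, align 4] → 48
  @48: b [1B, align 1] → 49
  +7 pad (align 8)
  @56: g [8B, align 8] → 64
  size 64, align 8
packed(2) layout:
  @0: a [24B, align 2] → 24
  @24: f [1B, align 1] → 25
  +1 pad (align 2)
  @26: d [4B, align 2] → 30
  @30: c [8B, align 2] → 38
  @38: h [4B, align 2] → 42
  @42: e [4B, align 2] → 46
  @46: b [1B, align 1] → 47
  +1 pad (align 2)
  @48: g [8B, align 2] → 56
  size 56, align 2
64 − 56 = 8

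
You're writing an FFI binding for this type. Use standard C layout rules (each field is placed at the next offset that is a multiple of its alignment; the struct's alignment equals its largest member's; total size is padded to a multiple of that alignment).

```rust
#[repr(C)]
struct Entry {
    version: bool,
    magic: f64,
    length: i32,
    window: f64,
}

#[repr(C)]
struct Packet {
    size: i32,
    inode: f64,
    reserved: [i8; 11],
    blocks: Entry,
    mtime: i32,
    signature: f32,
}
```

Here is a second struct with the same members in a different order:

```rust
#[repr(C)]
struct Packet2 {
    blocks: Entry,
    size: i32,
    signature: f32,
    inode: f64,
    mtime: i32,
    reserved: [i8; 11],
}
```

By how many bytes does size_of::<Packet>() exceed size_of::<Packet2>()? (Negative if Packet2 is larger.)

8

Entry: 0..1  version  (1B, 1-aligned); 1..8  -- padding (7B); 8..16  magic  (8B, 8-aligned); 16..20  length  (4B, 4-aligned); 20..24  -- padding (4B); 24..32  window  (8B, 8-aligned); sizeof = 32, alignof = 8
0..4  size  (4B, 4-aligned)
4..8  -- padding (4B)
8..16  inode  (8B, 8-aligned)
16..27  reserved  (11B, 1-aligned)
27..32  -- padding (5B)
32..64  blocks  (32B, 8-aligned)
64..68  mtime  (4B, 4-aligned)
68..72  signature  (4B, 4-aligned)
sizeof = 72, alignof = 8
— Packet2 —
0..32  blocks  (32B, 8-aligned)
32..36  size  (4B, 4-aligned)
36..40  signature  (4B, 4-aligned)
40..48  inode  (8B, 8-aligned)
48..52  mtime  (4B, 4-aligned)
52..63  reserved  (11B, 1-aligned)
63..64  -- tail padding (1B)
sizeof = 64, alignof = 8
72 − 64 = 8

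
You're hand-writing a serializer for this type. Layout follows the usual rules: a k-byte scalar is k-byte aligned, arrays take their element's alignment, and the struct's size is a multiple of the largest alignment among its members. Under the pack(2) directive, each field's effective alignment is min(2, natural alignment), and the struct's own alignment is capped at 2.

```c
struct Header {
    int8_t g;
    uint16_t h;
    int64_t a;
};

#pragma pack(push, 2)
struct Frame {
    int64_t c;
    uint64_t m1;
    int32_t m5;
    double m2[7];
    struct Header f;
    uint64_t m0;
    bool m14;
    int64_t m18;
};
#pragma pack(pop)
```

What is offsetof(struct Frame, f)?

76

Header: 0..1  g  (1B, 1-aligned); 1..2  -- padding (1B); 2..4  h  (2B, 2-aligned); 4..8  -- padding (4B); 8..16  a  (8B, 8-aligned); sizeof = 16, alignof = 8
0..8  c  (8B, 2-aligned)
8..16  m1  (8B, 2-aligned)
16..20  m5  (4B, 2-aligned)
20..76  m2  (56B, 2-aligned)
76..92  f  (16B, 2-aligned)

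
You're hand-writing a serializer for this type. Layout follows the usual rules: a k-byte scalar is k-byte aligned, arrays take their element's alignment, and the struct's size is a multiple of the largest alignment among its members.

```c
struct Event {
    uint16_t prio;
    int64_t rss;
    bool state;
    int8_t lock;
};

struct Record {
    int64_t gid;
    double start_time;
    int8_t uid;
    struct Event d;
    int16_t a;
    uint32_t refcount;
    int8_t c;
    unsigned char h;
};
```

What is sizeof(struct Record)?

Event: @0: prio [2B, align 2] → 2; +6 pad (align 8); @8: rss [8B, align 8] → 16; @16: state [1B, align 1] → 17; @17: lock [1B, align 1] → 18; +6 tail pad (align 8); size 24, align 8
@0: gid [8B, align 8] → 8
@8: start_time [8B, align 8] → 16
@16: uid [1B, align 1] → 17
+7 pad (align 8)
@24: d [24B, align 8] → 48
@48: a [2B, align 2] → 50
+2 pad (align 4)
@52: refcount [4B, align 4] → 56
@56: c [1B, align 1] → 57
@57: h [1B, align 1] → 58
+6 tail pad (align 8)
size 64, align 8

64 bytes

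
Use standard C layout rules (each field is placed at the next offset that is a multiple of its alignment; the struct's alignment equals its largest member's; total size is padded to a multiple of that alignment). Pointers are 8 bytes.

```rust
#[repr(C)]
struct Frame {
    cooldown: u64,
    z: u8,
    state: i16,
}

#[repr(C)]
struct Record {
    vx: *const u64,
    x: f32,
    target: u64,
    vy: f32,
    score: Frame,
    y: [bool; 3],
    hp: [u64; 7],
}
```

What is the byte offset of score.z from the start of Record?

40

Frame: 0..8  cooldown  (8B, 8-aligned); 8..9  z  (1B, 1-aligned); 9..10  -- padding (1B); 10..12  state  (2B, 2-aligned); 12..16  -- tail padding (4B); sizeof = 16, alignof = 8
0..8  vx  (8B, 8-aligned)
8..12  x  (4B, 4-aligned)
12..16  -- padding (4B)
16..24  target  (8B, 8-aligned)
24..28  vy  (4B, 4-aligned)
28..32  -- padding (4B)
32..48  score  (16B, 8-aligned)
within Frame: z at 8
32 + 8 = 40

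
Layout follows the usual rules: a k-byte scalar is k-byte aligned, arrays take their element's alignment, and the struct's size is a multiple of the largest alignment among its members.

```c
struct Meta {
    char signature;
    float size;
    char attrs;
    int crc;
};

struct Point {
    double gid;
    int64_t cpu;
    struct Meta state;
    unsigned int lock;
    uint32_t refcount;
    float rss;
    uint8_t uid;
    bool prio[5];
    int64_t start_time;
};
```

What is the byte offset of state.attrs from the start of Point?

Meta: 0..1  signature  (1B, 1-aligned); 1..4  -- padding (3B); 4..8  size  (4B, 4-aligned); 8..9  attrs  (1B, 1-aligned); 9..12  -- padding (3B); 12..16  crc  (4B, 4-aligned); sizeof = 16, alignof = 4
0..8  gid  (8B, 8-aligned)
8..16  cpu  (8B, 8-aligned)
16..32  state  (16B, 4-aligned)
within Meta: attrs at 8
16 + 8 = 24

24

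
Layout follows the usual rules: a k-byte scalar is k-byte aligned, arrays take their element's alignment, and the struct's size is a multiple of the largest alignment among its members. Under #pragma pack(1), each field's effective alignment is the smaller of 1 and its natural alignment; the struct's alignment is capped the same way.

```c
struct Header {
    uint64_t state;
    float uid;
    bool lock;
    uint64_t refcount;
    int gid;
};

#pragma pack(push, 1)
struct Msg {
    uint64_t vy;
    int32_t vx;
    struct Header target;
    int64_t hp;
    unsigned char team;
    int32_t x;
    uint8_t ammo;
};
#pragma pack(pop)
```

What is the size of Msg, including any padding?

Header: @0: state [8B, align 8] → 8; @8: uid [4B, align 4] → 12; @12: lock [1B, align 1] → 13; +3 pad (align 8); @16: refcount [8B, align 8] → 24; @24: gid [4B, align 4] → 28; +4 tail pad (align 8); size 32, align 8
@0: vy [8B, align 1] → 8
@8: vx [4B, align 1] → 12
@12: target [32B, align 1] → 44
@44: hp [8B, align 1] → 52
@52: team [1B, align 1] → 53
@53: x [4B, align 1] → 57
@57: ammo [1B, align 1] → 58
size 58, align 1

58 bytes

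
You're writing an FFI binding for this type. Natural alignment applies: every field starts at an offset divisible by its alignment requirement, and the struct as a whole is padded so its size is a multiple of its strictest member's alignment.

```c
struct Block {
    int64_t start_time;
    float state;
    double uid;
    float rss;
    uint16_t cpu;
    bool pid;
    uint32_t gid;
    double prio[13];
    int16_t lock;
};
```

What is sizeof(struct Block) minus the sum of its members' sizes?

0..8  start_time  (8B, 8-aligned)
8..12  state  (4B, 4-aligned)
12..16  -- padding (4B)
16..24  uid  (8B, 8-aligned)
24..28  rss  (4B, 4-aligned)
28..30  cpu  (2B, 2-aligned)
30..31  pid  (1B, 1-aligned)
31..32  -- padding (1B)
32..36  gid  (4B, 4-aligned)
36..40  -- padding (4B)
40..144  prio  (104B, 8-aligned)
144..146  lock  (2B, 2-aligned)
146..152  -- tail padding (6B)
sizeof = 152, alignof = 8
data bytes 137, size 152 → padding 15

15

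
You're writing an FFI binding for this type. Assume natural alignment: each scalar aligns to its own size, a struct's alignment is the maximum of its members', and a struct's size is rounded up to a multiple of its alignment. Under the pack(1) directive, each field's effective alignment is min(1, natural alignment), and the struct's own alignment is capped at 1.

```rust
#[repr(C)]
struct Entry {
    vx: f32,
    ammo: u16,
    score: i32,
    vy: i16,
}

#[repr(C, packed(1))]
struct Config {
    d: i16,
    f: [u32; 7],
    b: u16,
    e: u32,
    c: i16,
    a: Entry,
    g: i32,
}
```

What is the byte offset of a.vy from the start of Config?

Entry: @0: vx [4B, align 4] → 4; @4: ammo [2B, align 2] → 6; +2 pad (align 4); @8: score [4B, align 4] → 12; @12: vy [2B, align 2] → 14; +2 tail pad (align 4); size 16, align 4
@0: d [2B, align 1] → 2
@2: f [28B, align 1] → 30
@30: b [2B, align 1] → 32
@32: e [4B, align 1] → 36
@36: c [2B, align 1] → 38
@38: a [16B, align 1] → 54
within Entry: vy at 12
38 + 12 = 50

50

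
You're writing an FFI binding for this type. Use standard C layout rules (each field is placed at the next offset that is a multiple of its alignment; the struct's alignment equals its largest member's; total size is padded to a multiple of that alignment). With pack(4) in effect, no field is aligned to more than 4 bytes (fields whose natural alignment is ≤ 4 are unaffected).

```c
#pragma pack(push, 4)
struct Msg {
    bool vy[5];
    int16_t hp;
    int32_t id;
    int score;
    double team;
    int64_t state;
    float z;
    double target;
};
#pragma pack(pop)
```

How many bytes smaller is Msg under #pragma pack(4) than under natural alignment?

4

natural layout:
  vy at 0 (size 5, align 1) → ends 5
  pad 1 to align 2 for hp
  hp at 6 (size 2, align 2) → ends 8
  id at 8 (size 4, align 4) → ends 12
  score at 12 (size 4, align 4) → ends 16
  team at 16 (size 8, align 8) → ends 24
  state at 24 (size 8, align 8) → ends 32
  z at 32 (size 4, align 4) → ends 36
  pad 4 to align 8 for target
  target at 40 (size 8, align 8) → ends 48
  total 48 bytes, alignment 8
packed(4) layout:
  vy at 0 (size 5, align 1) → ends 5
  pad 1 to align 2 for hp
  hp at 6 (size 2, align 2) → ends 8
  id at 8 (size 4, align 4) → ends 12
  score at 12 (size 4, align 4) → ends 16
  team at 16 (size 8, align 4) → ends 24
  state at 24 (size 8, align 4) → ends 32
  z at 32 (size 4, align 4) → ends 36
  target at 36 (size 8, align 4) → ends 44
  total 44 bytes, alignment 4
48 − 44 = 4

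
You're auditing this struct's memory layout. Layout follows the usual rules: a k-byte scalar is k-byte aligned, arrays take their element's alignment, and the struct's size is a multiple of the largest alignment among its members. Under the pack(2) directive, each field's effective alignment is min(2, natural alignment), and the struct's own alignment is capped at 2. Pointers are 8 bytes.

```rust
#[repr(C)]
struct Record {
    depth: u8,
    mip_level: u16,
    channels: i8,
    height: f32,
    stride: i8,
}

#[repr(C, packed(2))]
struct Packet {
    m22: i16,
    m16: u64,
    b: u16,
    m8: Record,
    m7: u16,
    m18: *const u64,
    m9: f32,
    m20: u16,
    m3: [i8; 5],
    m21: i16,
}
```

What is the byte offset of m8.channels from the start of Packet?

16

Record: depth at 0 (size 1, align 1) → ends 1; pad 1 to align 2 for mip_level; mip_level at 2 (size 2, align 2) → ends 4; channels at 4 (size 1, align 1) → ends 5; pad 3 to align 4 for height; height at 8 (size 4, align 4) → ends 12; stride at 12 (size 1, align 1) → ends 13; tail pad 3 to reach multiple of 4; total 16 bytes, alignment 4
m22 at 0 (size 2, align 2) → ends 2
m16 at 2 (size 8, align 2) → ends 10
b at 10 (size 2, align 2) → ends 12
m8 at 12 (size 16, align 2) → ends 28
within Record: channels at 4
12 + 4 = 16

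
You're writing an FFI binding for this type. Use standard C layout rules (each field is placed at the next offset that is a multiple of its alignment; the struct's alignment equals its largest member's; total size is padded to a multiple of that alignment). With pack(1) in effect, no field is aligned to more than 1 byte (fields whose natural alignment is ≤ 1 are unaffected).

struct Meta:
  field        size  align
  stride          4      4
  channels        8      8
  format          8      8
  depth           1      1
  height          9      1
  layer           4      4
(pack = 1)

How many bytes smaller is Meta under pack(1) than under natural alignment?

natural layout:
  0..4  stride  (4B, 4-aligned)
  4..8  -- padding (4B)
  8..16  channels  (8B, 8-aligned)
  16..24  format  (8B, 8-aligned)
  24..25  depth  (1B, 1-aligned)
  25..34  height  (9B, 1-aligned)
  34..36  -- padding (2B)
  36..40  layer  (4B, 4-aligned)
  sizeof = 40, alignof = 8
packed(1) layout:
  0..4  stride  (4B, 1-aligned)
  4..12  channels  (8B, 1-aligned)
  12..20  format  (8B, 1-aligned)
  20..21  depth  (1B, 1-aligned)
  21..30  height  (9B, 1-aligned)
  30..34  layer  (4B, 1-aligned)
  sizeof = 34, alignof = 1
40 − 34 = 6

6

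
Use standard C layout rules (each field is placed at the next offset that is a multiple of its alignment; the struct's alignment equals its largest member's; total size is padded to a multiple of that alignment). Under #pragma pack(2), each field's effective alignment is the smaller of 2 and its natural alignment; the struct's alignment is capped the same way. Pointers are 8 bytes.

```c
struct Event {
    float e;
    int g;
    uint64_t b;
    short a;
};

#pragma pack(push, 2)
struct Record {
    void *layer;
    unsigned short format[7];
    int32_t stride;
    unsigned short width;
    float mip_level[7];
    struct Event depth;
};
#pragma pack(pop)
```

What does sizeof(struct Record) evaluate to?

80 bytes

Event: @0: e [4B, align 4] → 4; @4: g [4B, align 4] → 8; @8: b [8B, align 8] → 16; @16: a [2B, align 2] → 18; +6 tail pad (align 8); size 24, align 8
@0: layer [8B, align 2] → 8
@8: format [14B, align 2] → 22
@22: stride [4B, align 2] → 26
@26: width [2B, align 2] → 28
@28: mip_level [28B, align 2] → 56
@56: depth [24B, align 2] → 80
size 80, align 2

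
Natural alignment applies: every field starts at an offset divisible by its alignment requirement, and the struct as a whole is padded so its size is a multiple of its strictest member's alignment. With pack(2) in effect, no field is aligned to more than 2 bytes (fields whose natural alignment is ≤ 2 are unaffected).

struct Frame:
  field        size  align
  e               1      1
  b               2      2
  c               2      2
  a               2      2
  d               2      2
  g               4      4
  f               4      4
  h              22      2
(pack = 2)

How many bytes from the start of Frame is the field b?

2

e at 0 (size 1, align 1) → ends 1
pad 1 to align 2 for b
b at 2 (size 2, align 2) → ends 4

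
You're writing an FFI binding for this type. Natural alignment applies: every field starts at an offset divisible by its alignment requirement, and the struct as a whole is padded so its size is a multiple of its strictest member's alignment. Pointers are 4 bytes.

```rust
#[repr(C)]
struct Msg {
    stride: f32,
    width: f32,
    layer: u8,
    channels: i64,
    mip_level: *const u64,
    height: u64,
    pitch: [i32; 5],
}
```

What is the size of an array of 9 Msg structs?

576

@0: stride [4B, align 4] → 4
@4: width [4B, align 4] → 8
@8: layer [1B, align 1] → 9
+7 pad (align 8)
@16: channels [8B, align 8] → 24
@24: mip_level [4B, align 4] → 28
+4 pad (align 8)
@32: height [8B, align 8] → 40
@40: pitch [20B, align 4] → 60
+4 tail pad (align 8)
size 64, align 8
array of 9: 9 × 64 = 576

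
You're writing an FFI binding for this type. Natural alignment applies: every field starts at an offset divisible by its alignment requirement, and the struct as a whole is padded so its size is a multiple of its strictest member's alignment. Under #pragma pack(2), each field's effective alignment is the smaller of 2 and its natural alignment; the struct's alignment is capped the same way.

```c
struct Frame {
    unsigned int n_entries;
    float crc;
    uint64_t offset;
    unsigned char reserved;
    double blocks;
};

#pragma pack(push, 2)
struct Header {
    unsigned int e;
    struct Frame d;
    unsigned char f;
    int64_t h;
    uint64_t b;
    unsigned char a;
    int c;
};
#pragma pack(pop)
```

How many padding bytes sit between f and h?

Frame: n_entries at 0 (size 4, align 4) → ends 4; crc at 4 (size 4, align 4) → ends 8; offset at 8 (size 8, align 8) → ends 16; reserved at 16 (size 1, align 1) → ends 17; pad 7 to align 8 for blocks; blocks at 24 (size 8, align 8) → ends 32; total 32 bytes, alignment 8
e at 0 (size 4, align 2) → ends 4
d at 4 (size 32, align 2) → ends 36
f at 36 (size 1, align 1) → ends 37
pad 1 to align 2 for h
h at 38 (size 8, align 2) → ends 46

1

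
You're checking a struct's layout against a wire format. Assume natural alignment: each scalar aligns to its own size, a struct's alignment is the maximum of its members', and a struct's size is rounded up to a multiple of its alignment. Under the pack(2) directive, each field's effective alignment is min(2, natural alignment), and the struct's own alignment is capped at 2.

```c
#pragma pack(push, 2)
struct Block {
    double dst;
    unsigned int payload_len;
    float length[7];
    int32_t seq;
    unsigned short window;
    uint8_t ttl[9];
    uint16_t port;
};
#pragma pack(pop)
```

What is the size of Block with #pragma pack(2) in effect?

@0: dst [8B, align 2] → 8
@8: payload_len [4B, align 2] → 12
@12: length [28B, align 2] → 40
@40: seq [4B, align 2] → 44
@44: window [2B, align 2] → 46
@46: ttl [9B, align 1] → 55
+1 pad (align 2)
@56: port [2B, align 2] → 58
size 58, align 2

58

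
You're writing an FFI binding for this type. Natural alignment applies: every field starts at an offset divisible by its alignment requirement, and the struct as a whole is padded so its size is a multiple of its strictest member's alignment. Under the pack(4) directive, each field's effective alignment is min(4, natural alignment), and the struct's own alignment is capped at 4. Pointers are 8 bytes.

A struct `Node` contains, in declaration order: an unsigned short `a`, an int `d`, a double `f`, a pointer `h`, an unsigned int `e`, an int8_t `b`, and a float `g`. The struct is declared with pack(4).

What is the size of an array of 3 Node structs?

a at 0 (size 2, align 2) → ends 2
pad 2 to align 4 for d
d at 4 (size 4, align 4) → ends 8
f at 8 (size 8, align 4) → ends 16
h at 16 (size 8, align 4) → ends 24
e at 24 (size 4, align 4) → ends 28
b at 28 (size 1, align 1) → ends 29
pad 3 to align 4 for g
g at 32 (size 4, align 4) → ends 36
total 36 bytes, alignment 4
array of 3: 3 × 36 = 108

108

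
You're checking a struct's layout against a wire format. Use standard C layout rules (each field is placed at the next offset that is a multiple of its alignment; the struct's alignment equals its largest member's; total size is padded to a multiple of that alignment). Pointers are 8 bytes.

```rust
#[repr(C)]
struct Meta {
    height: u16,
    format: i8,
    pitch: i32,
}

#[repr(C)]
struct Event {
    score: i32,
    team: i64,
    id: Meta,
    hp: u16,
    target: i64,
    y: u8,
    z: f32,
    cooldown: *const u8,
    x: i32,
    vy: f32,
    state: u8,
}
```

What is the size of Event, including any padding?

72 bytes

Meta: @0: height [2B, align 2] → 2; @2: format [1B, align 1] → 3; +1 pad (align 4); @4: pitch [4B, align 4] → 8; size 8, align 4
@0: score [4B, align 4] → 4
+4 pad (align 8)
@8: team [8B, align 8] → 16
@16: id [8B, align 4] → 24
@24: hp [2B, align 2] → 26
+6 pad (align 8)
@32: target [8B, align 8] → 40
@40: y [1B, align 1] → 41
+3 pad (align 4)
@44: z [4B, align 4] → 48
@48: cooldown [8B, align 8] → 56
@56: x [4B, align 4] → 60
@60: vy [4B, align 4] → 64
@64: state [1B, align 1] → 65
+7 tail pad (align 8)
size 72, align 8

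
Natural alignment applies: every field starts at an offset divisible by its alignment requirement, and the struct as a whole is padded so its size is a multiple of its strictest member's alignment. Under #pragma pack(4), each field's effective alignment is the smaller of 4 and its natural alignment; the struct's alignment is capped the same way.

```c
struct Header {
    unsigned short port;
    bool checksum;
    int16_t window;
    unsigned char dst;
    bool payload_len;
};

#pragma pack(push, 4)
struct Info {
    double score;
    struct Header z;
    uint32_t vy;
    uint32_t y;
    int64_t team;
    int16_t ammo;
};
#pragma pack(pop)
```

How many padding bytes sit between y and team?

Header: @0: port [2B, align 2] → 2; @2: checksum [1B, align 1] → 3; +1 pad (align 2); @4: window [2B, align 2] → 6; @6: dst [1B, align 1] → 7; @7: payload_len [1B, align 1] → 8; size 8, align 2
@0: score [8B, align 4] → 8
@8: z [8B, align 2] → 16
@16: vy [4B, align 4] → 20
@20: y [4B, align 4] → 24
@24: team [8B, align 4] → 32

0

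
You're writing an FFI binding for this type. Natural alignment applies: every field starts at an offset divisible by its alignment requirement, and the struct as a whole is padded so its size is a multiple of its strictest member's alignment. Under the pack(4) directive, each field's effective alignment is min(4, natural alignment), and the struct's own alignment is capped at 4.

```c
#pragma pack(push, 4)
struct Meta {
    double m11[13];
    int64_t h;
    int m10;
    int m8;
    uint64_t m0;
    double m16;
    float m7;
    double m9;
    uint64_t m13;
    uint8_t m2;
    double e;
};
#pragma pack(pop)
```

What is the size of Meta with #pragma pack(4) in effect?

0..104  m11  (104B, 4-aligned)
104..112  h  (8B, 4-aligned)
112..116  m10  (4B, 4-aligned)
116..120  m8  (4B, 4-aligned)
120..128  m0  (8B, 4-aligned)
128..136  m16  (8B, 4-aligned)
136..140  m7  (4B, 4-aligned)
140..148  m9  (8B, 4-aligned)
148..156  m13  (8B, 4-aligned)
156..157  m2  (1B, 1-aligned)
157..160  -- padding (3B)
160..168  e  (8B, 4-aligned)
sizeof = 168, alignof = 4

168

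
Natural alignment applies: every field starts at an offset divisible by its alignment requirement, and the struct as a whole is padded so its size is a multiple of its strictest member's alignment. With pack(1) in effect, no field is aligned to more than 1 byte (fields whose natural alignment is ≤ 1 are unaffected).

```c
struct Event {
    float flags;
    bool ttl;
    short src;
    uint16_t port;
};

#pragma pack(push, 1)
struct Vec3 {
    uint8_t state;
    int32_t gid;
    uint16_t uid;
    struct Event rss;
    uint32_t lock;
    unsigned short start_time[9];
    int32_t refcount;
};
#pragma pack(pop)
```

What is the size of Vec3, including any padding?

45

Event: 0..4  flags  (4B, 4-aligned); 4..5  ttl  (1B, 1-aligned); 5..6  -- padding (1B); 6..8  src  (2B, 2-aligned); 8..10  port  (2B, 2-aligned); 10..12  -- tail padding (2B); sizeof = 12, alignof = 4
0..1  state  (1B, 1-aligned)
1..5  gid  (4B, 1-aligned)
5..7  uid  (2B, 1-aligned)
7..19  rss  (12B, 1-aligned)
19..23  lock  (4B, 1-aligned)
23..41  start_time  (18B, 1-aligned)
41..45  refcount  (4B, 1-aligned)
sizeof = 45, alignof = 1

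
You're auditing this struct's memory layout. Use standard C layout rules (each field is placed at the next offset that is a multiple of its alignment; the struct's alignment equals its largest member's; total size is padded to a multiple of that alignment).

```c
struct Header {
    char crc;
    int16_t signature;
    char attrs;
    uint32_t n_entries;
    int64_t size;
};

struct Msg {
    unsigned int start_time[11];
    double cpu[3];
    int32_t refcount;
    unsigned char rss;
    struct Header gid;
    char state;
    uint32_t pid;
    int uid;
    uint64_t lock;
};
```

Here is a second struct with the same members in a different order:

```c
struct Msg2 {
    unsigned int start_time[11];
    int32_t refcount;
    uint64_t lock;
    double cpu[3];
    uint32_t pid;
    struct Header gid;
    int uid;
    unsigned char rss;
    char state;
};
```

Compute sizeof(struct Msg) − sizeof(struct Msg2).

8

Header: 0..1  crc  (1B, 1-aligned); 1..2  -- padding (1B); 2..4  signature  (2B, 2-aligned); 4..5  attrs  (1B, 1-aligned); 5..8  -- padding (3B); 8..12  n_entries  (4B, 4-aligned); 12..16  -- padding (4B); 16..24  size  (8B, 8-aligned); sizeof = 24, alignof = 8
0..44  start_time  (44B, 4-aligned)
44..48  -- padding (4B)
48..72  cpu  (24B, 8-aligned)
72..76  refcount  (4B, 4-aligned)
76..77  rss  (1B, 1-aligned)
77..80  -- padding (3B)
80..104  gid  (24B, 8-aligned)
104..105  state  (1B, 1-aligned)
105..108  -- padding (3B)
108..112  pid  (4B, 4-aligned)
112..116  uid  (4B, 4-aligned)
116..120  -- padding (4B)
120..128  lock  (8B, 8-aligned)
sizeof = 128, alignof = 8
— Msg2 —
0..44  start_time  (44B, 4-aligned)
44..48  refcount  (4B, 4-aligned)
48..56  lock  (8B, 8-aligned)
56..80  cpu  (24B, 8-aligned)
80..84  pid  (4B, 4-aligned)
84..88  -- padding (4B)
88..112  gid  (24B, 8-aligned)
112..116  uid  (4B, 4-aligned)
116..117  rss  (1B, 1-aligned)
117..118  state  (1B, 1-aligned)
118..120  -- tail padding (2B)
sizeof = 120, alignof = 8
128 − 120 = 8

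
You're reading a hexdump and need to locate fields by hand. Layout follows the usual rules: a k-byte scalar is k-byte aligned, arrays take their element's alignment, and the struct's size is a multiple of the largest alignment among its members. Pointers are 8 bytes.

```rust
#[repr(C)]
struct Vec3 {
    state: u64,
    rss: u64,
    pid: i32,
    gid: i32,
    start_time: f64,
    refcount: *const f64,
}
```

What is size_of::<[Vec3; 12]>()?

0..8  state  (8B, 8-aligned)
8..16  rss  (8B, 8-aligned)
16..20  pid  (4B, 4-aligned)
20..24  gid  (4B, 4-aligned)
24..32  start_time  (8B, 8-aligned)
32..40  refcount  (8B, 8-aligned)
sizeof = 40, alignof = 8
array of 12: 12 × 40 = 480

480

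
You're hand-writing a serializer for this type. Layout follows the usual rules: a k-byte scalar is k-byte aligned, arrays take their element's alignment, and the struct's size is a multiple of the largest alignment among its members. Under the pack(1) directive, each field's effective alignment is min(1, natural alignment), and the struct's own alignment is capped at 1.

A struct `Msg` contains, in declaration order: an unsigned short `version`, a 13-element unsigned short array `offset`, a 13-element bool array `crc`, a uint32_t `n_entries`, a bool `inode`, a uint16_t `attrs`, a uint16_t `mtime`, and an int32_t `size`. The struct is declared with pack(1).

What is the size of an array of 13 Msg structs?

702

@0: version [2B, align 1] → 2
@2: offset [26B, align 1] → 28
@28: crc [13B, align 1] → 41
@41: n_entries [4B, align 1] → 45
@45: inode [1B, align 1] → 46
@46: attrs [2B, align 1] → 48
@48: mtime [2B, align 1] → 50
@50: size [4B, align 1] → 54
size 54, align 1
array of 13: 13 × 54 = 702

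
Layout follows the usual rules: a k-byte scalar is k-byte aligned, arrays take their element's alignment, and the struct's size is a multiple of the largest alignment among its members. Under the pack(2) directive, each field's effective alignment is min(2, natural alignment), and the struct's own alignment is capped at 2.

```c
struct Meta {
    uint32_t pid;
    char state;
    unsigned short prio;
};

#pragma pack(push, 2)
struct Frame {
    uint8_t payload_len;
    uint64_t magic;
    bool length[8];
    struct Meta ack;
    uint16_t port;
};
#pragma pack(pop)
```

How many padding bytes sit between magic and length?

0

Meta: @0: pid [4B, align 4] → 4; @4: state [1B, align 1] → 5; +1 pad (align 2); @6: prio [2B, align 2] → 8; size 8, align 4
@0: payload_len [1B, align 1] → 1
+1 pad (align 2)
@2: magic [8B, align 2] → 10
@10: length [8B, align 1] → 18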